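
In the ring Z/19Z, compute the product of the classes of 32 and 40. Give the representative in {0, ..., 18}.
7

Reduce the factors first: 32 ≡ 13, 40 ≡ 2 (mod 19), so 32 · 40 ≡ 13 · 2 (mod 19). 13 · 2 = 26. Dividing by 19: 26 = 1·19 + 7. So (32 · 40) mod 19 = 7.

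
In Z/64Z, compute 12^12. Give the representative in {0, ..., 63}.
Use repeated squaring. Binary(12) = 1100. Walk through the bits of the exponent 12 left-to-right: at each bit after the leading one, square the running value, then multiply by 12 if the bit is 1 (always reducing mod 64):
  bit 1 = 1 (leading): start with 12.
  bit 2 = 1: square 12^2 = 144 ≡ 16; bit is 1, so multiply 16·12 = 192 ≡ 0 (mod 64).
  bit 3 = 0: square 0^2 = 0 (mod 64).
  bit 4 = 0: square 0^2 = 0 (mod 64).
Final value: 12^12 ≡ 0 (mod 64).

Final answer: 0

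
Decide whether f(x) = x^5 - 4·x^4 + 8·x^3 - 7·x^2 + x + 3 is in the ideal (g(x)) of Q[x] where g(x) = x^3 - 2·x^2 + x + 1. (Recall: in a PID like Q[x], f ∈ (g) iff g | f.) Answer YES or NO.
YES

In Q[x] the ideal (g) consists of all multiples of g, so f ∈ (g) iff g | f, i.e. iff the remainder of f on division by g is 0. Divide f by g (g is monic, so eliminate the leading term of the running remainder at each step):
  leading term x^5: subtract (x^2)·g(x) = x^5 - 2·x^4 + x^3 + x^2, leaving -2·x^4 + 7·x^3 - 8·x^2 + x + 3
  leading term -2·x^4: subtract (-2·x)·g(x) = -2·x^4 + 4·x^3 - 2·x^2 - 2·x, leaving 3·x^3 - 6·x^2 + 3·x + 3
  leading term 3·x^3: subtract (3)·g(x) = 3·x^3 - 6·x^2 + 3·x + 3, leaving 0
The remainder is 0, so f(x) = g(x) · h(x) with h(x) = x^2 - 2·x + 3. Hence g | f, i.e. f ∈ (g).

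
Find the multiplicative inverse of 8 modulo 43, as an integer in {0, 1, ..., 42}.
8^(−1) ≡ 27 (mod 43)

Apply the extended Euclidean algorithm to (43, 8), tracking rows (r, s, t) with s·43 + t·8 = r. Each division r_prev = q·r_cur + r_new produces the new row as (previous row) − q·(current row):
  row A: (43, 1, 0)   [1·43 + 0·8 = 43]
  row B: (8, 0, 1)   [0·43 + 1·8 = 8]
  43 = 5·8 + 3   → row C = row A − 5·row B = (3, 1, −5)   [check: 1·43 − 5·8 = 3]
  8 = 2·3 + 2   → row D = row B − 2·row C = (2, −2, 11)   [check: −2·43 + 11·8 = 2]
  3 = 1·2 + 1   → row E = row C − 1·row D = (1, 3, −16)   [check: 3·43 − 16·8 = 1]
  2 = 2·1 + 0   → remainder 0, stop. gcd = 1 (last nonzero row E).
The gcd is 1, so 8 is invertible mod 43. The last nonzero row gives 3·43 − 16·8 = 1, so t = −16. So 8^(−1) ≡ −16 ≡ 27 (mod 43). Verify: 8 · 27 = 216 ≡ 1 (mod 43). ✓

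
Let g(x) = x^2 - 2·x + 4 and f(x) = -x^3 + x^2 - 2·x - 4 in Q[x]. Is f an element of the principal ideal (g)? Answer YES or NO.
YES

In Q[x] the ideal (g) consists of all multiples of g, so f ∈ (g) iff g | f, i.e. iff the remainder of f on division by g is 0. Divide f by g (g is monic, so eliminate the leading term of the running remainder at each step):
  leading term -x^3: subtract (-x)·g(x) = -x^3 + 2·x^2 - 4·x, leaving -x^2 + 2·x - 4
  leading term -x^2: subtract (-1)·g(x) = -x^2 + 2·x - 4, leaving 0
The remainder is 0, so f(x) = g(x) · h(x) with h(x) = -x - 1. Hence g | f, i.e. f ∈ (g).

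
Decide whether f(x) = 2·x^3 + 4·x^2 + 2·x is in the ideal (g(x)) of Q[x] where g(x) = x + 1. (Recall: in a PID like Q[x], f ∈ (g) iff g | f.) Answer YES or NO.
In Q[x] the ideal (g) consists of all multiples of g, so f ∈ (g) iff g | f, i.e. iff the remainder of f on division by g is 0. Divide f by g (g is monic, so eliminate the leading term of the running remainder at each step):
  leading term 2·x^3: subtract (2·x^2)·g(x) = 2·x^3 + 2·x^2, leaving 2·x^2 + 2·x
  leading term 2·x^2: subtract (2·x)·g(x) = 2·x^2 + 2·x, leaving 0
The remainder is 0, so f(x) = g(x) · h(x) with h(x) = 2·x^2 + 2·x. Hence g | f, i.e. f ∈ (g).

Final answer: YES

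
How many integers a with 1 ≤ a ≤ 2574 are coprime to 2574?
720

The number of a ∈ {1, ..., 2574} with gcd(a, 2574) = 1 is by definition Euler's totient φ(2574). φ is multiplicative, with φ(p^e) = p^e − p^(e−1). Factorise 2574 = 2 · 3^2 · 11 · 13. Then
  φ(2574) = (2 − 1) · (3^2 − 3^1) · (11 − 1) · (13 − 1) = 1 · 6 · 10 · 12 = 720.
So there are 720 such integers.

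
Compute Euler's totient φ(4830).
φ(4830) = 1056

φ is multiplicative, with φ(p^e) = p^e − p^(e−1). Factorise 4830 = 2 · 3 · 5 · 7 · 23. Then
  φ(4830) = (2 − 1) · (3 − 1) · (5 − 1) · (7 − 1) · (23 − 1) = 1 · 2 · 4 · 6 · 22 = 1056.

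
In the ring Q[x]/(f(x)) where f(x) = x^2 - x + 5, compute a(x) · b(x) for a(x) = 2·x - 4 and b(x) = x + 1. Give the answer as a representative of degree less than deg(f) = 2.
a · b ≡ -14 (mod f(x))

First multiply in Q[x] without reducing: a · b = 2·x^2 - 2·x - 4. Now divide by f(x) = x^2 - x + 5, eliminating the leading term at each step:
  leading term 2·x^2: subtract (2)·f(x) = 2·x^2 - 2·x + 10, leaving -14
The degree is now < 2, so this is the remainder. Hence a · b ≡ -14 in Q[x]/(f).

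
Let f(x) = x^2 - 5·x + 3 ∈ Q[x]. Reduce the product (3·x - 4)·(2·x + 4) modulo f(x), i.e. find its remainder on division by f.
a · b ≡ 34·x - 34 (mod f(x))

First multiply in Q[x] without reducing: a · b = 6·x^2 + 4·x - 16. Now divide by f(x) = x^2 - 5·x + 3, eliminating the leading term at each step:
  leading term 6·x^2: subtract (6)·f(x) = 6·x^2 - 30·x + 18, leaving 34·x - 34
The degree is now < 2, so this is the remainder. Hence a · b ≡ 34·x - 34 in Q[x]/(f).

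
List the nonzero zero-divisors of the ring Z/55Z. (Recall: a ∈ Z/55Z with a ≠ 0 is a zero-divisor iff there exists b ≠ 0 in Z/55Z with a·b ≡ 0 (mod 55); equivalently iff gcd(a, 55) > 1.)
nonzero zero-divisors of Z/55Z = {5, 10, 11, 15, 20, 22, 25, 30, 33, 35, 40, 44, 45, 50}

An element a ∈ Z/55Z (with a ≠ 0) is a zero-divisor iff gcd(a, 55) > 1 (because a is a unit precisely when gcd(a, n) = 1, and in Z/nZ every nonzero, non-unit element is a zero-divisor). Scan a = 1, ..., 54 and keep those with gcd(a, 55) > 1:
  gcd(5, 55) = 5, gcd(10, 55) = 5, gcd(11, 55) = 11, gcd(15, 55) = 5, gcd(20, 55) = 5, gcd(22, 55) = 11, gcd(25, 55) = 5, gcd(30, 55) = 5, gcd(33, 55) = 11, gcd(35, 55) = 5, gcd(40, 55) = 5, gcd(44, 55) = 11, gcd(45, 55) = 5, gcd(50, 55) = 5.
All other a ∈ {1, ..., 54} have gcd(a, 55) = 1 and are units. So the nonzero zero-divisors are exactly the 14 values of a appearing in this scan.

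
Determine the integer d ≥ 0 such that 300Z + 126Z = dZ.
(300, 126) = (6); d = 6

In the PID Z, (a, b) is generated by gcd(a, b). Compute gcd(300, 126) with the extended Euclidean algorithm, tracking rows (r, s, t) with s·300 + t·126 = r:
  row A: (300, 1, 0)   [1·300 + 0·126 = 300]
  row B: (126, 0, 1)   [0·300 + 1·126 = 126]
  300 = 2·126 + 48   → row C = row A − 2·row B = (48, 1, −2)   [check: 1·300 − 2·126 = 48]
  126 = 2·48 + 30   → row D = row B − 2·row C = (30, −2, 5)   [check: −2·300 + 5·126 = 30]
  48 = 1·30 + 18   → row E = row C − 1·row D = (18, 3, −7)   [check: 3·300 − 7·126 = 18]
  30 = 1·18 + 12   → row F = row D − 1·row E = (12, −5, 12)   [check: −5·300 + 12·126 = 12]
  18 = 1·12 + 6   → row G = row E − 1·row F = (6, 8, −19)   [check: 8·300 − 19·126 = 6]
  12 = 2·6 + 0   → remainder 0, stop. gcd = 6 (last nonzero row G).
So gcd(300, 126) = 6, with Bézout identity 8·300 − 19·126 = 6. Containment (⊇): the Bézout identity exhibits 6 as an element of (300, 126), giving (6) ⊆ (300, 126). Containment (⊆): since 6 | 300 and 6 | 126 (300 = 6·50, 126 = 6·21), every Z-linear combination of 300 and 126 is divisible by 6, so (300, 126) ⊆ (6). Therefore (300, 126) = (6), d = 6.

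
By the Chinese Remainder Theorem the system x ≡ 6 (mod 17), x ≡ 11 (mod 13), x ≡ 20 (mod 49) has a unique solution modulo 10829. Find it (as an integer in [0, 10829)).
x ≡ 10359 (mod 10829); the representative in [0, 10829) is 10359

The moduli 17, 13, 49 are pairwise coprime, so by the CRT there is a unique solution mod 17·13·49 = 10829.
Solve by successive substitution. Start with x ≡ 6 (mod 17).
  Combine with x ≡ 11 (mod 13): write x = 6 + 17·t and require 6 + 17·t ≡ 11 (mod 13), i.e. 17·t ≡ 11 − 6 ≡ 5 (mod 13). Since 17^(−1) ≡ 10 (mod 13) (17 ≡ 4 (mod 13)), t ≡ 10·5 ≡ 11 (mod 13). So x ≡ 6 + 17·11 = 193 (mod 221).
  Combine with x ≡ 20 (mod 49): write x = 193 + 221·t and require 193 + 221·t ≡ 20 (mod 49), i.e. 221·t ≡ 20 − 193 ≡ 23 (mod 49). Since 221^(−1) ≡ 2 (mod 49) (221 ≡ 25 (mod 49)), t ≡ 2·23 ≡ 46 (mod 49). So x ≡ 193 + 221·46 = 10359 (mod 10829).
Unique solution in [0, 10829): x = 10359.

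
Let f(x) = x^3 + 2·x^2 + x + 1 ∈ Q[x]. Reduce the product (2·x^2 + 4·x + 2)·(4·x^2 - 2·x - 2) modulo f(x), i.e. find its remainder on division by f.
First multiply in Q[x] without reducing: a · b = 8·x^4 + 12·x^3 - 4·x^2 - 12·x - 4. Now divide by f(x) = x^3 + 2·x^2 + x + 1, eliminating the leading term at each step:
  leading term 8·x^4: subtract (8·x)·f(x) = 8·x^4 + 16·x^3 + 8·x^2 + 8·x, leaving -4·x^3 - 12·x^2 - 20·x - 4
  leading term -4·x^3: subtract (-4)·f(x) = -4·x^3 - 8·x^2 - 4·x - 4, leaving -4·x^2 - 16·x
The degree is now < 3, so this is the remainder. Hence a · b ≡ -4·x^2 - 16·x in Q[x]/(f).

Final answer: a · b ≡ -4·x^2 - 16·x (mod f(x))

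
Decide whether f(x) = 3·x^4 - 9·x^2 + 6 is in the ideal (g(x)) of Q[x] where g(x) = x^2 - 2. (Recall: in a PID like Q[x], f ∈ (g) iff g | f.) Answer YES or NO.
YES

In Q[x] the ideal (g) consists of all multiples of g, so f ∈ (g) iff g | f, i.e. iff the remainder of f on division by g is 0. Divide f by g (g is monic, so eliminate the leading term of the running remainder at each step):
  leading term 3·x^4: subtract (3·x^2)·g(x) = 3·x^4 - 6·x^2, leaving 6 - 3·x^2
  leading term -3·x^2: subtract (-3)·g(x) = 6 - 3·x^2, leaving 0
The remainder is 0, so f(x) = g(x) · h(x) with h(x) = 3·x^2 - 3. Hence g | f, i.e. f ∈ (g).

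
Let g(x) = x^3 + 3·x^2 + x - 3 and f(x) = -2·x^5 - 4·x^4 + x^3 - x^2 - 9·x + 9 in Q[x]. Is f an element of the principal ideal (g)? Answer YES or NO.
In Q[x] the ideal (g) consists of all multiples of g, so f ∈ (g) iff g | f, i.e. iff the remainder of f on division by g is 0. Divide f by g (g is monic, so eliminate the leading term of the running remainder at each step):
  leading term -2·x^5: subtract (-2·x^2)·g(x) = -2·x^5 - 6·x^4 - 2·x^3 + 6·x^2, leaving 2·x^4 + 3·x^3 - 7·x^2 - 9·x + 9
  leading term 2·x^4: subtract (2·x)·g(x) = 2·x^4 + 6·x^3 + 2·x^2 - 6·x, leaving -3·x^3 - 9·x^2 - 3·x + 9
  leading term -3·x^3: subtract (-3)·g(x) = -3·x^3 - 9·x^2 - 3·x + 9, leaving 0
The remainder is 0, so f(x) = g(x) · h(x) with h(x) = -2·x^2 + 2·x - 3. Hence g | f, i.e. f ∈ (g).

Final answer: YES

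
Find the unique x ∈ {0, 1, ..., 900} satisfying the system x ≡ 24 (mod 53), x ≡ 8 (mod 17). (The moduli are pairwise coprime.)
x ≡ 501 (mod 901); the representative in [0, 901) is 501

The moduli 53, 17 are pairwise coprime, so by the CRT there is a unique solution mod 53·17 = 901.
Solve by successive substitution. Start with x ≡ 24 (mod 53).
  Combine with x ≡ 8 (mod 17): write x = 24 + 53·t and require 24 + 53·t ≡ 8 (mod 17), i.e. 53·t ≡ 8 − 24 ≡ 1 (mod 17). Since 53^(−1) ≡ 9 (mod 17) (53 ≡ 2 (mod 17)), t ≡ 9·1 ≡ 9 (mod 17). So x ≡ 24 + 53·9 = 501 (mod 901).
Unique solution in [0, 901): x = 501.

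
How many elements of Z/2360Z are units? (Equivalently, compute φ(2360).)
An element a ∈ Z/2360Z is a unit iff gcd(a, 2360) = 1, so the number of units is φ(2360). φ is multiplicative, with φ(p^e) = p^e − p^(e−1). Factorise 2360 = 2^3 · 5 · 59. Then
  φ(2360) = (2^3 − 2^2) · (5 − 1) · (59 − 1) = 4 · 4 · 58 = 928.

Final answer: Z/2360Z has φ(2360) = 928 units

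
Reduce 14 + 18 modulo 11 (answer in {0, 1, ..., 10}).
10

Reduce the summands first: 14 ≡ 3, 18 ≡ 7 (mod 11), so 14 + 18 ≡ 3 + 7 (mod 11). 3 + 7 = 10; 10 = 0·11 + 10, so (14 + 18) mod 11 = 10.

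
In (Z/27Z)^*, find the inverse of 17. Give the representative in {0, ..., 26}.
17^(−1) ≡ 8 (mod 27)

Apply the extended Euclidean algorithm to (27, 17), tracking rows (r, s, t) with s·27 + t·17 = r. Each division r_prev = q·r_cur + r_new produces the new row as (previous row) − q·(current row):
  row A: (27, 1, 0)   [1·27 + 0·17 = 27]
  row B: (17, 0, 1)   [0·27 + 1·17 = 17]
  27 = 1·17 + 10   → row C = row A − 1·row B = (10, 1, −1)   [check: 1·27 − 1·17 = 10]
  17 = 1·10 + 7   → row D = row B − 1·row C = (7, −1, 2)   [check: −1·27 + 2·17 = 7]
  10 = 1·7 + 3   → row E = row C − 1·row D = (3, 2, −3)   [check: 2·27 − 3·17 = 3]
  7 = 2·3 + 1   → row F = row D − 2·row E = (1, −5, 8)   [check: −5·27 + 8·17 = 1]
  3 = 3·1 + 0   → remainder 0, stop. gcd = 1 (last nonzero row F).
The gcd is 1, so 17 is invertible mod 27. The last nonzero row gives −5·27 + 8·17 = 1, so t = 8. So 17^(−1) ≡ 8 (mod 27). Verify: 17 · 8 = 136 ≡ 1 (mod 27). ✓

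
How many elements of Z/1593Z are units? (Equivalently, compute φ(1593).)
Z/1593Z has φ(1593) = 1044 units

An element a ∈ Z/1593Z is a unit iff gcd(a, 1593) = 1, so the number of units is φ(1593). φ is multiplicative, with φ(p^e) = p^e − p^(e−1). Factorise 1593 = 3^3 · 59. Then
  φ(1593) = (3^3 − 3^2) · (59 − 1) = 18 · 58 = 1044.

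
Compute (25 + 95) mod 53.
Reduce the summands first: 95 ≡ 42 (mod 53), so 25 + 95 ≡ 25 + 42 (mod 53). 25 + 42 = 67; 67 = 1·53 + 14, so (25 + 95) mod 53 = 14.

Final answer: 14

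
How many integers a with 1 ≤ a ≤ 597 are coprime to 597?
396

The number of a ∈ {1, ..., 597} with gcd(a, 597) = 1 is by definition Euler's totient φ(597). φ is multiplicative, with φ(p^e) = p^e − p^(e−1). Factorise 597 = 3 · 199. Then
  φ(597) = (3 − 1) · (199 − 1) = 2 · 198 = 396.
So there are 396 such integers.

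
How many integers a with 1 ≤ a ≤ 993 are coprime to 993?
660

The number of a ∈ {1, ..., 993} with gcd(a, 993) = 1 is by definition Euler's totient φ(993). φ is multiplicative, with φ(p^e) = p^e − p^(e−1). Factorise 993 = 3 · 331. Then
  φ(993) = (3 − 1) · (331 − 1) = 2 · 330 = 660.
So there are 660 such integers.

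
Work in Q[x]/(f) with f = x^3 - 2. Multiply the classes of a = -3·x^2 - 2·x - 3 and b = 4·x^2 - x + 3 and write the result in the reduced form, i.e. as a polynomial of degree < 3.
First multiply in Q[x] without reducing: a · b = -12·x^4 - 5·x^3 - 19·x^2 - 3·x - 9. Now divide by f(x) = x^3 - 2, eliminating the leading term at each step:
  leading term -12·x^4: subtract (-12·x)·f(x) = -12·x^4 + 24·x, leaving -5·x^3 - 19·x^2 - 27·x - 9
  leading term -5·x^3: subtract (-5)·f(x) = 10 - 5·x^3, leaving -19·x^2 - 27·x - 19
The degree is now < 3, so this is the remainder. Hence a · b ≡ -19·x^2 - 27·x - 19 in Q[x]/(f).

Final answer: a · b ≡ -19·x^2 - 27·x - 19 (mod f(x))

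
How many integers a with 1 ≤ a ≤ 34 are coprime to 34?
The number of a ∈ {1, ..., 34} with gcd(a, 34) = 1 is by definition Euler's totient φ(34). φ is multiplicative, with φ(p^e) = p^e − p^(e−1). Factorise 34 = 2 · 17. Then
  φ(34) = (2 − 1) · (17 − 1) = 1 · 16 = 16.
So there are 16 such integers.

Final answer: 16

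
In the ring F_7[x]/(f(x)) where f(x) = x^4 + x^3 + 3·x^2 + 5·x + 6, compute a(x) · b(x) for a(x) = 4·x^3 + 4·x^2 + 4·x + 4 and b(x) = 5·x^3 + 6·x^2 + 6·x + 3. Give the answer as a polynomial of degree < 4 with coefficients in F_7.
a · b ≡ x^3 + x^2 + 3 (mod f(x))

Multiply as integer polynomials: a · b = 20·x^6 + 44·x^5 + 68·x^4 + 80·x^3 + 60·x^2 + 36·x + 12. Reducing coefficients mod 7: a · b ≡ 6·x^6 + 2·x^5 + 5·x^4 + 3·x^3 + 4·x^2 + x + 5. Now divide by f(x) = x^4 + x^3 + 3·x^2 + 5·x + 6 in F_7[x], eliminating the leading term at each step:
  leading term 6·x^6: subtract (6·x^2)·f(x) = 6·x^6 + 6·x^5 + 4·x^4 + 2·x^3 + x^2, leaving 3·x^5 + x^4 + x^3 + 3·x^2 + x + 5 (coefficients mod 7)
  leading term 3·x^5: subtract (3·x)·f(x) = 3·x^5 + 3·x^4 + 2·x^3 + x^2 + 4·x, leaving 5·x^4 + 6·x^3 + 2·x^2 + 4·x + 5 (coefficients mod 7)
  leading term 5·x^4: subtract (5)·f(x) = 5·x^4 + 5·x^3 + x^2 + 4·x + 2, leaving x^3 + x^2 + 3 (coefficients mod 7)
The degree is now < 4, so this is the remainder. Hence a · b ≡ x^3 + x^2 + 3 in F_7[x]/(f).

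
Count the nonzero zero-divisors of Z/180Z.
In Z/180Z each nonzero element is either a unit (gcd with 180 is 1) or a zero-divisor (gcd > 1). The number of units is φ(180): factorise 180 = 2^2 · 3^2 · 5, so φ(180) = (2^2 − 2^1) · (3^2 − 3^1) · (5 − 1) = 2 · 6 · 4 = 48. The nonzero elements number 180 − 1 = 179. Hence the nonzero zero-divisors number 179 − 48 = 131.

Final answer: Z/180Z has 131 nonzero zero-divisors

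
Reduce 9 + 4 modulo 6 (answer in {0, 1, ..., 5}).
Reduce the summands first: 9 ≡ 3 (mod 6), so 9 + 4 ≡ 3 + 4 (mod 6). 3 + 4 = 7; 7 = 1·6 + 1, so (9 + 4) mod 6 = 1.

Final answer: 1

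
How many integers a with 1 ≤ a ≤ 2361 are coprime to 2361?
1572

The number of a ∈ {1, ..., 2361} with gcd(a, 2361) = 1 is by definition Euler's totient φ(2361). φ is multiplicative, with φ(p^e) = p^e − p^(e−1). Factorise 2361 = 3 · 787. Then
  φ(2361) = (3 − 1) · (787 − 1) = 2 · 786 = 1572.
So there are 1572 such integers.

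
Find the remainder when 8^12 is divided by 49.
36

Use repeated squaring. Binary(12) = 1100. Walk through the bits of the exponent 12 left-to-right: at each bit after the leading one, square the running value, then multiply by 8 if the bit is 1 (always reducing mod 49):
  bit 1 = 1 (leading): start with 8.
  bit 2 = 1: square 8^2 = 64 ≡ 15; bit is 1, so multiply 15·8 = 120 ≡ 22 (mod 49).
  bit 3 = 0: square 22^2 = 484 ≡ 43 (mod 49).
  bit 4 = 0: square 43^2 = 1849 ≡ 36 (mod 49).
Final value: 8^12 ≡ 36 (mod 49).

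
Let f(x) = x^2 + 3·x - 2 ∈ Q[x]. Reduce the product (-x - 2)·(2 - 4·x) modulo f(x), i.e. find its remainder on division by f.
First multiply in Q[x] without reducing: a · b = 4·x^2 + 6·x - 4. Now divide by f(x) = x^2 + 3·x - 2, eliminating the leading term at each step:
  leading term 4·x^2: subtract (4)·f(x) = 4·x^2 + 12·x - 8, leaving 4 - 6·x
The degree is now < 2, so this is the remainder. Hence a · b ≡ 4 - 6·x in Q[x]/(f).

Final answer: a · b ≡ 4 - 6·x (mod f(x))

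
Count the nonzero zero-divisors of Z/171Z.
In Z/171Z each nonzero element is either a unit (gcd with 171 is 1) or a zero-divisor (gcd > 1). The number of units is φ(171): factorise 171 = 3^2 · 19, so φ(171) = (3^2 − 3^1) · (19 − 1) = 6 · 18 = 108. The nonzero elements number 171 − 1 = 170. Hence the nonzero zero-divisors number 170 − 108 = 62.

Final answer: Z/171Z has 62 nonzero zero-divisors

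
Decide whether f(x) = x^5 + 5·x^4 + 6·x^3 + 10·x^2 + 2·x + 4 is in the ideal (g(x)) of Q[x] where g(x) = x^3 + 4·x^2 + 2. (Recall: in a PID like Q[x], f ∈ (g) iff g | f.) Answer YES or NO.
YES

In Q[x] the ideal (g) consists of all multiples of g, so f ∈ (g) iff g | f, i.e. iff the remainder of f on division by g is 0. Divide f by g (g is monic, so eliminate the leading term of the running remainder at each step):
  leading term x^5: subtract (x^2)·g(x) = x^5 + 4·x^4 + 2·x^2, leaving x^4 + 6·x^3 + 8·x^2 + 2·x + 4
  leading term x^4: subtract (x)·g(x) = x^4 + 4·x^3 + 2·x, leaving 2·x^3 + 8·x^2 + 4
  leading term 2·x^3: subtract (2)·g(x) = 2·x^3 + 8·x^2 + 4, leaving 0
The remainder is 0, so f(x) = g(x) · h(x) with h(x) = x^2 + x + 2. Hence g | f, i.e. f ∈ (g).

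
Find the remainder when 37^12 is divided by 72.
1

Use repeated squaring. Binary(12) = 1100. Walk through the bits of the exponent 12 left-to-right: at each bit after the leading one, square the running value, then multiply by 37 if the bit is 1 (always reducing mod 72):
  bit 1 = 1 (leading): start with 37.
  bit 2 = 1: square 37^2 = 1369 ≡ 1; bit is 1, so multiply 1·37 = 37 (mod 72).
  bit 3 = 0: square 37^2 = 1369 ≡ 1 (mod 72).
  bit 4 = 0: square 1^2 = 1 (mod 72).
Final value: 37^12 ≡ 1 (mod 72).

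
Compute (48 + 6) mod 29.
Reduce the summands first: 48 ≡ 19 (mod 29), so 48 + 6 ≡ 19 + 6 (mod 29). 19 + 6 = 25; 25 = 0·29 + 25, so (48 + 6) mod 29 = 25.

Final answer: 25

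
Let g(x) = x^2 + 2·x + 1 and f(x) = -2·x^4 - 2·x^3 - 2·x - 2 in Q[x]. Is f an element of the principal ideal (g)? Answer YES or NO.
In Q[x] the ideal (g) consists of all multiples of g, so f ∈ (g) iff g | f, i.e. iff the remainder of f on division by g is 0. Divide f by g (g is monic, so eliminate the leading term of the running remainder at each step):
  leading term -2·x^4: subtract (-2·x^2)·g(x) = -2·x^4 - 4·x^3 - 2·x^2, leaving 2·x^3 + 2·x^2 - 2·x - 2
  leading term 2·x^3: subtract (2·x)·g(x) = 2·x^3 + 4·x^2 + 2·x, leaving -2·x^2 - 4·x - 2
  leading term -2·x^2: subtract (-2)·g(x) = -2·x^2 - 4·x - 2, leaving 0
The remainder is 0, so f(x) = g(x) · h(x) with h(x) = -2·x^2 + 2·x - 2. Hence g | f, i.e. f ∈ (g).

Final answer: YES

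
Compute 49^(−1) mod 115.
Apply the extended Euclidean algorithm to (115, 49), tracking rows (r, s, t) with s·115 + t·49 = r. Each division r_prev = q·r_cur + r_new produces the new row as (previous row) − q·(current row):
  row A: (115, 1, 0)   [1·115 + 0·49 = 115]
  row B: (49, 0, 1)   [0·115 + 1·49 = 49]
  115 = 2·49 + 17   → row C = row A − 2·row B = (17, 1, −2)   [check: 1·115 − 2·49 = 17]
  49 = 2·17 + 15   → row D = row B − 2·row C = (15, −2, 5)   [check: −2·115 + 5·49 = 15]
  17 = 1·15 + 2   → row E = row C − 1·row D = (2, 3, −7)   [check: 3·115 − 7·49 = 2]
  15 = 7·2 + 1   → row F = row D − 7·row E = (1, −23, 54)   [check: −23·115 + 54·49 = 1]
  2 = 2·1 + 0   → remainder 0, stop. gcd = 1 (last nonzero row F).
The gcd is 1, so 49 is invertible mod 115. The last nonzero row gives −23·115 + 54·49 = 1, so t = 54. So 49^(−1) ≡ 54 (mod 115). Verify: 49 · 54 = 2646 ≡ 1 (mod 115). ✓

Final answer: 49^(−1) ≡ 54 (mod 115)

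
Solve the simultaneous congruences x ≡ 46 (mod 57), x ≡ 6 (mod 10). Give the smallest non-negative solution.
The moduli 57, 10 are pairwise coprime, so by the CRT there is a unique solution mod 57·10 = 570.
Solve by successive substitution. Start with x ≡ 46 (mod 57).
  Combine with x ≡ 6 (mod 10): write x = 46 + 57·t and require 46 + 57·t ≡ 6 (mod 10), i.e. 57·t ≡ 6 − 46 ≡ 0 (mod 10). Since 57^(−1) ≡ 3 (mod 10) (57 ≡ 7 (mod 10)), t ≡ 3·0 ≡ 0 (mod 10). So x ≡ 46 + 57·0 = 46 (mod 570).
Unique solution in [0, 570): x = 46.

Final answer: x ≡ 46 (mod 570); the representative in [0, 570) is 46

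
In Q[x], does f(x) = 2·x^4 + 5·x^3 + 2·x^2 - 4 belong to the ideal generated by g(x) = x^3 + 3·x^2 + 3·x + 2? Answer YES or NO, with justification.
In Q[x] the ideal (g) consists of all multiples of g, so f ∈ (g) iff g | f, i.e. iff the remainder of f on division by g is 0. Divide f by g (g is monic, so eliminate the leading term of the running remainder at each step):
  leading term 2·x^4: subtract (2·x)·g(x) = 2·x^4 + 6·x^3 + 6·x^2 + 4·x, leaving -x^3 - 4·x^2 - 4·x - 4
  leading term -x^3: subtract (-1)·g(x) = -x^3 - 3·x^2 - 3·x - 2, leaving -x^2 - x - 2
The remainder r(x) = -x^2 - x - 2 ≠ 0 (and deg r < deg g), so g ∤ f, i.e. f ∉ (g).

Final answer: NO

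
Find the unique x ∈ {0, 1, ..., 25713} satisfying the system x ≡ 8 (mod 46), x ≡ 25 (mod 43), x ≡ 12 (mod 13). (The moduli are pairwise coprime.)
The moduli 46, 43, 13 are pairwise coprime, so by the CRT there is a unique solution mod 46·43·13 = 25714.
Solve by successive substitution. Start with x ≡ 8 (mod 46).
  Combine with x ≡ 25 (mod 43): write x = 8 + 46·t and require 8 + 46·t ≡ 25 (mod 43), i.e. 46·t ≡ 25 − 8 ≡ 17 (mod 43). Since 46^(−1) ≡ 29 (mod 43) (46 ≡ 3 (mod 43)), t ≡ 29·17 ≡ 20 (mod 43). So x ≡ 8 + 46·20 = 928 (mod 1978).
  Combine with x ≡ 12 (mod 13): write x = 928 + 1978·t and require 928 + 1978·t ≡ 12 (mod 13), i.e. 1978·t ≡ 12 − 928 ≡ 7 (mod 13). Since 1978^(−1) ≡ 7 (mod 13) (1978 ≡ 2 (mod 13)), t ≡ 7·7 ≡ 10 (mod 13). So x ≡ 928 + 1978·10 = 20708 (mod 25714).
Unique solution in [0, 25714): x = 20708.

Final answer: x ≡ 20708 (mod 25714); the representative in [0, 25714) is 20708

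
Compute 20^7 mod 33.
Use repeated squaring. Binary(7) = 111. Walk through the bits of the exponent 7 left-to-right: at each bit after the leading one, square the running value, then multiply by 20 if the bit is 1 (always reducing mod 33):
  bit 1 = 1 (leading): start with 20.
  bit 2 = 1: square 20^2 = 400 ≡ 4; bit is 1, so multiply 4·20 = 80 ≡ 14 (mod 33).
  bit 3 = 1: square 14^2 = 196 ≡ 31; bit is 1, so multiply 31·20 = 620 ≡ 26 (mod 33).
Final value: 20^7 ≡ 26 (mod 33).

Final answer: 26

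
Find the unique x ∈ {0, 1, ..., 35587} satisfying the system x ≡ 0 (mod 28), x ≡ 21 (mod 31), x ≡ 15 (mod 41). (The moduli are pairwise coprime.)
The moduli 28, 31, 41 are pairwise coprime, so by the CRT there is a unique solution mod 28·31·41 = 35588.
Solve by successive substitution. Start with x ≡ 0 (mod 28).
  Combine with x ≡ 21 (mod 31): write x = 28·t and require 28·t ≡ 21 (mod 31). Since 28^(−1) ≡ 10 (mod 31), t ≡ 10·21 ≡ 24 (mod 31). So x ≡ 28·24 = 672 (mod 868).
  Combine with x ≡ 15 (mod 41): write x = 672 + 868·t and require 672 + 868·t ≡ 15 (mod 41), i.e. 868·t ≡ 15 − 672 ≡ 40 (mod 41). Since 868^(−1) ≡ 6 (mod 41) (868 ≡ 7 (mod 41)), t ≡ 6·40 ≡ 35 (mod 41). So x ≡ 672 + 868·35 = 31052 (mod 35588).
Unique solution in [0, 35588): x = 31052.

Final answer: x ≡ 31052 (mod 35588); the representative in [0, 35588) is 31052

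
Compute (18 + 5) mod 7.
2

Reduce the summands first: 18 ≡ 4 (mod 7), so 18 + 5 ≡ 4 + 5 (mod 7). 4 + 5 = 9; 9 = 1·7 + 2, so (18 + 5) mod 7 = 2.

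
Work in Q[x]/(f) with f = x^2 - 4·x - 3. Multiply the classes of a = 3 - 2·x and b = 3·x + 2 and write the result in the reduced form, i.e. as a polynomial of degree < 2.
a · b ≡ -19·x - 12 (mod f(x))

First multiply in Q[x] without reducing: a · b = -6·x^2 + 5·x + 6. Now divide by f(x) = x^2 - 4·x - 3, eliminating the leading term at each step:
  leading term -6·x^2: subtract (-6)·f(x) = -6·x^2 + 24·x + 18, leaving -19·x - 12
The degree is now < 2, so this is the remainder. Hence a · b ≡ -19·x - 12 in Q[x]/(f).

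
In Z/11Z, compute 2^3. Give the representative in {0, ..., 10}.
Use repeated squaring. Binary(3) = 11. Walk through the bits of the exponent 3 left-to-right: at each bit after the leading one, square the running value, then multiply by 2 if the bit is 1 (always reducing mod 11):
  bit 1 = 1 (leading): start with 2.
  bit 2 = 1: square 2^2 = 4; bit is 1, so multiply 4·2 = 8 (mod 11).
Final value: 2^3 ≡ 8 (mod 11).

Final answer: 8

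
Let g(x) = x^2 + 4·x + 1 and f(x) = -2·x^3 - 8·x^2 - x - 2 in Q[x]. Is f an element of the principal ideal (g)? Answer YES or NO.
In Q[x] the ideal (g) consists of all multiples of g, so f ∈ (g) iff g | f, i.e. iff the remainder of f on division by g is 0. Divide f by g (g is monic, so eliminate the leading term of the running remainder at each step):
  leading term -2·x^3: subtract (-2·x)·g(x) = -2·x^3 - 8·x^2 - 2·x, leaving x - 2
The remainder r(x) = x - 2 ≠ 0 (and deg r < deg g), so g ∤ f, i.e. f ∉ (g).

Final answer: NO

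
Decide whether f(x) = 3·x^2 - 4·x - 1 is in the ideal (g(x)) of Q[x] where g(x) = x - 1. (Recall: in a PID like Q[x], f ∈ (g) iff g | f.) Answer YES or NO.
NO

In Q[x] the ideal (g) consists of all multiples of g, so f ∈ (g) iff g | f, i.e. iff the remainder of f on division by g is 0. Divide f by g (g is monic, so eliminate the leading term of the running remainder at each step):
  leading term 3·x^2: subtract (3·x)·g(x) = 3·x^2 - 3·x, leaving -x - 1
  leading term -x: subtract (-1)·g(x) = 1 - x, leaving -2
The remainder r(x) = -2 ≠ 0 (and deg r < deg g), so g ∤ f, i.e. f ∉ (g).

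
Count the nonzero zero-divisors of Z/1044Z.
In Z/1044Z each nonzero element is either a unit (gcd with 1044 is 1) or a zero-divisor (gcd > 1). The number of units is φ(1044): factorise 1044 = 2^2 · 3^2 · 29, so φ(1044) = (2^2 − 2^1) · (3^2 − 3^1) · (29 − 1) = 2 · 6 · 28 = 336. The nonzero elements number 1044 − 1 = 1043. Hence the nonzero zero-divisors number 1043 − 336 = 707.

Final answer: Z/1044Z has 707 nonzero zero-divisors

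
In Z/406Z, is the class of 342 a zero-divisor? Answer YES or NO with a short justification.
gcd(342, 406) = 2 > 1, so 342 is not a unit in Z/406Z. In Z/nZ every nonzero non-unit is a zero-divisor: explicitly, take b = 406/gcd = 203 ≠ 0 (mod 406); then 342·203 = 69426 = 171·406, i.e. 342·203 ≡ 0 (mod 406). So 342 is a zero-divisor.

Final answer: YES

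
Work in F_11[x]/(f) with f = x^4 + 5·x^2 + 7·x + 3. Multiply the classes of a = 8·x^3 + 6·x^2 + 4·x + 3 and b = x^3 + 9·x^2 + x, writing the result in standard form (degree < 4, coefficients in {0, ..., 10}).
a · b ≡ 6·x^3 + 2·x^2 + 5·x + 10 (mod f(x))

Multiply as integer polynomials: a · b = 8·x^6 + 78·x^5 + 66·x^4 + 45·x^3 + 31·x^2 + 3·x. Reducing coefficients mod 11: a · b ≡ 8·x^6 + x^5 + x^3 + 9·x^2 + 3·x. Now divide by f(x) = x^4 + 5·x^2 + 7·x + 3 in F_11[x], eliminating the leading term at each step:
  leading term 8·x^6: subtract (8·x^2)·f(x) = 8·x^6 + 7·x^4 + x^3 + 2·x^2, leaving x^5 + 4·x^4 + 7·x^2 + 3·x (coefficients mod 11)
  leading term x^5: subtract (x)·f(x) = x^5 + 5·x^3 + 7·x^2 + 3·x, leaving 4·x^4 + 6·x^3 (coefficients mod 11)
  leading term 4·x^4: subtract (4)·f(x) = 4·x^4 + 9·x^2 + 6·x + 1, leaving 6·x^3 + 2·x^2 + 5·x + 10 (coefficients mod 11)
The degree is now < 4, so this is the remainder. Hence a · b ≡ 6·x^3 + 2·x^2 + 5·x + 10 in F_11[x]/(f).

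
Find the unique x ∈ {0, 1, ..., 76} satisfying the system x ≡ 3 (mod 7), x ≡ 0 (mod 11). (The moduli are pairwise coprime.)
x ≡ 66 (mod 77); the representative in [0, 77) is 66

The moduli 7, 11 are pairwise coprime, so by the CRT there is a unique solution mod 7·11 = 77.
Solve by successive substitution. Start with x ≡ 3 (mod 7).
  Combine with x ≡ 0 (mod 11): write x = 3 + 7·t and require 3 + 7·t ≡ 0 (mod 11), i.e. 7·t ≡ 0 − 3 ≡ 8 (mod 11). Since 7^(−1) ≡ 8 (mod 11), t ≡ 8·8 ≡ 9 (mod 11). So x ≡ 3 + 7·9 = 66 (mod 77).
Unique solution in [0, 77): x = 66.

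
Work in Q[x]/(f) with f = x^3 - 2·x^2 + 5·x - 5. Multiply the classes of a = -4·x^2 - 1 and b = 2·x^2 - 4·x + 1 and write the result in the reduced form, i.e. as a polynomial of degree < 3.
a · b ≡ 34·x^2 - 36·x - 1 (mod f(x))

First multiply in Q[x] without reducing: a · b = -8·x^4 + 16·x^3 - 6·x^2 + 4·x - 1. Now divide by f(x) = x^3 - 2·x^2 + 5·x - 5, eliminating the leading term at each step:
  leading term -8·x^4: subtract (-8·x)·f(x) = -8·x^4 + 16·x^3 - 40·x^2 + 40·x, leaving 34·x^2 - 36·x - 1
The degree is now < 3, so this is the remainder. Hence a · b ≡ 34·x^2 - 36·x - 1 in Q[x]/(f).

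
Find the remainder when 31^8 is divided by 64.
Use repeated squaring. Binary(8) = 1000. Walk through the bits of the exponent 8 left-to-right: at each bit after the leading one, square the running value, then multiply by 31 if the bit is 1 (always reducing mod 64):
  bit 1 = 1 (leading): start with 31.
  bit 2 = 0: square 31^2 = 961 ≡ 1 (mod 64).
  bit 3 = 0: square 1^2 = 1 (mod 64).
  bit 4 = 0: square 1^2 = 1 (mod 64).
Final value: 31^8 ≡ 1 (mod 64).

Final answer: 1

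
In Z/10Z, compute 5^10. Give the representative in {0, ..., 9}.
Use repeated squaring. Binary(10) = 1010. Walk through the bits of the exponent 10 left-to-right: at each bit after the leading one, square the running value, then multiply by 5 if the bit is 1 (always reducing mod 10):
  bit 1 = 1 (leading): start with 5.
  bit 2 = 0: square 5^2 = 25 ≡ 5 (mod 10).
  bit 3 = 1: square 5^2 = 25 ≡ 5; bit is 1, so multiply 5·5 = 25 ≡ 5 (mod 10).
  bit 4 = 0: square 5^2 = 25 ≡ 5 (mod 10).
Final value: 5^10 ≡ 5 (mod 10).

Final answer: 5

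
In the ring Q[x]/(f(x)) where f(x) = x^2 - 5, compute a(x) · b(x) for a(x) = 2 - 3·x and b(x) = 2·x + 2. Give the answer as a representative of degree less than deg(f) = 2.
First multiply in Q[x] without reducing: a · b = -6·x^2 - 2·x + 4. Now divide by f(x) = x^2 - 5, eliminating the leading term at each step:
  leading term -6·x^2: subtract (-6)·f(x) = 30 - 6·x^2, leaving -2·x - 26
The degree is now < 2, so this is the remainder. Hence a · b ≡ -2·x - 26 in Q[x]/(f).

Final answer: a · b ≡ -2·x - 26 (mod f(x))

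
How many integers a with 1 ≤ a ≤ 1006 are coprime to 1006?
The number of a ∈ {1, ..., 1006} with gcd(a, 1006) = 1 is by definition Euler's totient φ(1006). φ is multiplicative, with φ(p^e) = p^e − p^(e−1). Factorise 1006 = 2 · 503. Then
  φ(1006) = (2 − 1) · (503 − 1) = 1 · 502 = 502.
So there are 502 such integers.

Final answer: 502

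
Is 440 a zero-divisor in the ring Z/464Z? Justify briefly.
YES

gcd(440, 464) = 8 > 1, so 440 is not a unit in Z/464Z. In Z/nZ every nonzero non-unit is a zero-divisor: explicitly, take b = 464/gcd = 58 ≠ 0 (mod 464); then 440·58 = 25520 = 55·464, i.e. 440·58 ≡ 0 (mod 464). So 440 is a zero-divisor.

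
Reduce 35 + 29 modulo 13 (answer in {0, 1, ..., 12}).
Reduce the summands first: 35 ≡ 9, 29 ≡ 3 (mod 13), so 35 + 29 ≡ 9 + 3 (mod 13). 9 + 3 = 12; 12 = 0·13 + 12, so (35 + 29) mod 13 = 12.

Final answer: 12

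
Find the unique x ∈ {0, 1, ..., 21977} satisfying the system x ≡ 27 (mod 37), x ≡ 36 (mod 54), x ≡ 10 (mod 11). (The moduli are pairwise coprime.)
x ≡ 10350 (mod 21978); the representative in [0, 21978) is 10350

The moduli 37, 54, 11 are pairwise coprime, so by the CRT there is a unique solution mod 37·54·11 = 21978.
Solve by successive substitution. Start with x ≡ 27 (mod 37).
  Combine with x ≡ 36 (mod 54): write x = 27 + 37·t and require 27 + 37·t ≡ 36 (mod 54), i.e. 37·t ≡ 36 − 27 ≡ 9 (mod 54). Since 37^(−1) ≡ 19 (mod 54), t ≡ 19·9 ≡ 9 (mod 54). So x ≡ 27 + 37·9 = 360 (mod 1998).
  Combine with x ≡ 10 (mod 11): write x = 360 + 1998·t and require 360 + 1998·t ≡ 10 (mod 11), i.e. 1998·t ≡ 10 − 360 ≡ 2 (mod 11). Since 1998^(−1) ≡ 8 (mod 11) (1998 ≡ 7 (mod 11)), t ≡ 8·2 ≡ 5 (mod 11). So x ≡ 360 + 1998·5 = 10350 (mod 21978).
Unique solution in [0, 21978): x = 10350.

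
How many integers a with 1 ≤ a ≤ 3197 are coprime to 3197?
3036

The number of a ∈ {1, ..., 3197} with gcd(a, 3197) = 1 is by definition Euler's totient φ(3197). φ is multiplicative, with φ(p^e) = p^e − p^(e−1). Factorise 3197 = 23 · 139. Then
  φ(3197) = (23 − 1) · (139 − 1) = 22 · 138 = 3036.
So there are 3036 such integers.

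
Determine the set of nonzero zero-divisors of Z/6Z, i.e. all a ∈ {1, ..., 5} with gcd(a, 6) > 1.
nonzero zero-divisors of Z/6Z = {2, 3, 4}

An element a ∈ Z/6Z (with a ≠ 0) is a zero-divisor iff gcd(a, 6) > 1 (because a is a unit precisely when gcd(a, n) = 1, and in Z/nZ every nonzero, non-unit element is a zero-divisor). Scan a = 1, ..., 5 and keep those with gcd(a, 6) > 1:
  gcd(2, 6) = 2, gcd(3, 6) = 3, gcd(4, 6) = 2.
All other a ∈ {1, ..., 5} have gcd(a, 6) = 1 and are units. So the nonzero zero-divisors are exactly the 3 values of a appearing in this scan.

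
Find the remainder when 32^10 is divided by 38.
Use repeated squaring. Binary(10) = 1010. Walk through the bits of the exponent 10 left-to-right: at each bit after the leading one, square the running value, then multiply by 32 if the bit is 1 (always reducing mod 38):
  bit 1 = 1 (leading): start with 32.
  bit 2 = 0: square 32^2 = 1024 ≡ 36 (mod 38).
  bit 3 = 1: square 36^2 = 1296 ≡ 4; bit is 1, so multiply 4·32 = 128 ≡ 14 (mod 38).
  bit 4 = 0: square 14^2 = 196 ≡ 6 (mod 38).
Final value: 32^10 ≡ 6 (mod 38).

Final answer: 6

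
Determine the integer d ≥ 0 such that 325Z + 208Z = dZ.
In the PID Z, (a, b) is generated by gcd(a, b). Compute gcd(325, 208) with the extended Euclidean algorithm, tracking rows (r, s, t) with s·325 + t·208 = r:
  row A: (325, 1, 0)   [1·325 + 0·208 = 325]
  row B: (208, 0, 1)   [0·325 + 1·208 = 208]
  325 = 1·208 + 117   → row C = row A − 1·row B = (117, 1, −1)   [check: 1·325 − 1·208 = 117]
  208 = 1·117 + 91   → row D = row B − 1·row C = (91, −1, 2)   [check: −1·325 + 2·208 = 91]
  117 = 1·91 + 26   → row E = row C − 1·row D = (26, 2, −3)   [check: 2·325 − 3·208 = 26]
  91 = 3·26 + 13   → row F = row D − 3·row E = (13, −7, 11)   [check: −7·325 + 11·208 = 13]
  26 = 2·13 + 0   → remainder 0, stop. gcd = 13 (last nonzero row F).
So gcd(325, 208) = 13, with Bézout identity −7·325 + 11·208 = 13. Containment (⊇): the Bézout identity exhibits 13 as an element of (325, 208), giving (13) ⊆ (325, 208). Containment (⊆): since 13 | 325 and 13 | 208 (325 = 13·25, 208 = 13·16), every Z-linear combination of 325 and 208 is divisible by 13, so (325, 208) ⊆ (13). Therefore (325, 208) = (13), d = 13.

Final answer: (325, 208) = (13); d = 13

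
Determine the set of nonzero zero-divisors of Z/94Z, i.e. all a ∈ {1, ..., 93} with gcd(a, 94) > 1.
An element a ∈ Z/94Z (with a ≠ 0) is a zero-divisor iff gcd(a, 94) > 1 (because a is a unit precisely when gcd(a, n) = 1, and in Z/nZ every nonzero, non-unit element is a zero-divisor). Scan a = 1, ..., 93 and keep those with gcd(a, 94) > 1:
  gcd(2, 94) = 2, gcd(4, 94) = 2, gcd(6, 94) = 2, gcd(8, 94) = 2, gcd(10, 94) = 2, gcd(12, 94) = 2, gcd(14, 94) = 2, gcd(16, 94) = 2, gcd(18, 94) = 2, gcd(20, 94) = 2, gcd(22, 94) = 2, gcd(24, 94) = 2, gcd(26, 94) = 2, gcd(28, 94) = 2, gcd(30, 94) = 2, gcd(32, 94) = 2, gcd(34, 94) = 2, gcd(36, 94) = 2, gcd(38, 94) = 2, gcd(40, 94) = 2, gcd(42, 94) = 2, gcd(44, 94) = 2, gcd(46, 94) = 2, gcd(47, 94) = 47, gcd(48, 94) = 2, gcd(50, 94) = 2, gcd(52, 94) = 2, gcd(54, 94) = 2, gcd(56, 94) = 2, gcd(58, 94) = 2, gcd(60, 94) = 2, gcd(62, 94) = 2, gcd(64, 94) = 2, gcd(66, 94) = 2, gcd(68, 94) = 2, gcd(70, 94) = 2, gcd(72, 94) = 2, gcd(74, 94) = 2, gcd(76, 94) = 2, gcd(78, 94) = 2, gcd(80, 94) = 2, gcd(82, 94) = 2, gcd(84, 94) = 2, gcd(86, 94) = 2, gcd(88, 94) = 2, gcd(90, 94) = 2, gcd(92, 94) = 2.
All other a ∈ {1, ..., 93} have gcd(a, 94) = 1 and are units. So the nonzero zero-divisors are exactly the 47 values of a appearing in this scan.

Final answer: nonzero zero-divisors of Z/94Z = {2, 4, 6, 8, 10, 12, 14, 16, 18, 20, 22, 24, 26, 28, 30, 32, 34, 36, 38, 40, 42, 44, 46, 47, 48, 50, 52, 54, 56, 58, 60, 62, 64, 66, 68, 70, 72, 74, 76, 78, 80, 82, 84, 86, 88, 90, 92}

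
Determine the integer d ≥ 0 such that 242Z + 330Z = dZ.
(242, 330) = (22); d = 22

In the PID Z, (a, b) is generated by gcd(a, b). Compute gcd(330, 242) with the extended Euclidean algorithm, tracking rows (r, s, t) with s·330 + t·242 = r:
  row A: (330, 1, 0)   [1·330 + 0·242 = 330]
  row B: (242, 0, 1)   [0·330 + 1·242 = 242]
  330 = 1·242 + 88   → row C = row A − 1·row B = (88, 1, −1)   [check: 1·330 − 1·242 = 88]
  242 = 2·88 + 66   → row D = row B − 2·row C = (66, −2, 3)   [check: −2·330 + 3·242 = 66]
  88 = 1·66 + 22   → row E = row C − 1·row D = (22, 3, −4)   [check: 3·330 − 4·242 = 22]
  66 = 3·22 + 0   → remainder 0, stop. gcd = 22 (last nonzero row E).
So gcd(242, 330) = 22, with Bézout identity 3·330 − 4·242 = 22. Containment (⊇): the Bézout identity exhibits 22 as an element of (242, 330), giving (22) ⊆ (242, 330). Containment (⊆): since 22 | 242 and 22 | 330 (242 = 22·11, 330 = 22·15), every Z-linear combination of 242 and 330 is divisible by 22, so (242, 330) ⊆ (22). Therefore (242, 330) = (22), d = 22.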